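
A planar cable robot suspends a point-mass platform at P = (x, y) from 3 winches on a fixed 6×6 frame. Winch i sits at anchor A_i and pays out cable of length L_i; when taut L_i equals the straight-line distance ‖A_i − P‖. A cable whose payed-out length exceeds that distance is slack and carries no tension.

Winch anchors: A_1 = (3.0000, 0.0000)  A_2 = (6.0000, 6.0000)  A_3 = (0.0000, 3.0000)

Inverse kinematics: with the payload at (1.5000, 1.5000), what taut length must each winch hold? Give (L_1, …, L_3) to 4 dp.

L_1 = √((3.0000−1.5000)² + (0.0000−1.5000)²) = 2.1213
L_2 = √((6.0000−1.5000)² + (6.0000−1.5000)²) = 6.3640
L_3 = √((0.0000−1.5000)² + (3.0000−1.5000)²) = 2.1213

(2.1213, 6.3640, 2.1213)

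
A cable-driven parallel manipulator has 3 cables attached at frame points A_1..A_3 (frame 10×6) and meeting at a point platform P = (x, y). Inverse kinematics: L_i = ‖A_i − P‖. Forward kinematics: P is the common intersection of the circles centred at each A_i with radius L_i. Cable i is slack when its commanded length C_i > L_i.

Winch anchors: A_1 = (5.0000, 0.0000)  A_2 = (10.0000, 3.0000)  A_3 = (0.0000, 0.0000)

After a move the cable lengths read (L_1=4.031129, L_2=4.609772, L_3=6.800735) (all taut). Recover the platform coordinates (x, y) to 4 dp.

expand ‖A_i−P‖²=L_i² and subtract eq 1 (q_i ≔ ‖A_i‖²−L_i²)
q_1 = 25.0000+0.0000−16.2500 = 8.7500
eq1−eq2 → [-10.0000  -6.0000]·P = -79.0000
eq1−eq3 → [10.0000  0.0000]·P = 55.0000
2×2 solve → P = (5.5000, 4.0000)

(5.5000, 4.0000)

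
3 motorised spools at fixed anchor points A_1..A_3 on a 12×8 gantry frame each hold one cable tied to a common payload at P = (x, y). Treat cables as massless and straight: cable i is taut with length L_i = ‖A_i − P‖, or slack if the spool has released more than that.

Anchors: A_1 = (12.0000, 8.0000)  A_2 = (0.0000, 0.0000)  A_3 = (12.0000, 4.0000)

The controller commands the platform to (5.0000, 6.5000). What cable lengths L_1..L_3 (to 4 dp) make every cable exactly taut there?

(7.1589, 8.2006, 7.4330)

L_1 = √((12.0000−5.0000)² + (8.0000−6.5000)²) = 7.1589
L_2 = √((0.0000−5.0000)² + (0.0000−6.5000)²) = 8.2006
L_3 = √((12.0000−5.0000)² + (4.0000−6.5000)²) = 7.4330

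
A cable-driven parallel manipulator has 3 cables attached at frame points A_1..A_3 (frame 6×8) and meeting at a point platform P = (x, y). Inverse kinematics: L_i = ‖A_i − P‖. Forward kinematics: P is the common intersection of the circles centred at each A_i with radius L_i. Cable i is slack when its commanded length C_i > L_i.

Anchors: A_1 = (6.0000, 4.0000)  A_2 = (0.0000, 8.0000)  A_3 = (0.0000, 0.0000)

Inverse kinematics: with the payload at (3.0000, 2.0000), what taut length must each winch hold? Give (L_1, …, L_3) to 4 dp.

(3.6056, 6.7082, 3.6056)

L_1: Δ = A_1−P = (3.0000, 2.0000) → ‖Δ‖ = √13.0000 = 3.6056
L_2: Δ = A_2−P = (-3.0000, 6.0000) → ‖Δ‖ = √45.0000 = 6.7082
L_3: Δ = A_3−P = (-3.0000, -2.0000) → ‖Δ‖ = √13.0000 = 3.6056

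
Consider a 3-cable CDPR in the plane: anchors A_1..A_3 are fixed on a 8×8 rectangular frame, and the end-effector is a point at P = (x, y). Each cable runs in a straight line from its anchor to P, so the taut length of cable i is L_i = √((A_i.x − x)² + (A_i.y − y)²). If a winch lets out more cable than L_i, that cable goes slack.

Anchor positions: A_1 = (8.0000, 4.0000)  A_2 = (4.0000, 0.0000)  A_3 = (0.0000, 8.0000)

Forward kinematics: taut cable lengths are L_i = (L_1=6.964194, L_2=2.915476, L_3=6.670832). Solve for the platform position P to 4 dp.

each cable: (A_i−P)·(A_i−P) = L_i²; let k_i = ‖A_i‖²−L_i²
k_1 = 64.0000+16.0000−48.5000 = 31.5000
row 1: 8.0000x + 8.0000y = 24.0000  (k_2=7.5000)
row 2: 16.0000x − 8.0000y = 12.0000  (k_3=19.5000)
Cramer on rows 1–2 → x = 1.5000, y = 1.5000

(1.5000, 1.5000)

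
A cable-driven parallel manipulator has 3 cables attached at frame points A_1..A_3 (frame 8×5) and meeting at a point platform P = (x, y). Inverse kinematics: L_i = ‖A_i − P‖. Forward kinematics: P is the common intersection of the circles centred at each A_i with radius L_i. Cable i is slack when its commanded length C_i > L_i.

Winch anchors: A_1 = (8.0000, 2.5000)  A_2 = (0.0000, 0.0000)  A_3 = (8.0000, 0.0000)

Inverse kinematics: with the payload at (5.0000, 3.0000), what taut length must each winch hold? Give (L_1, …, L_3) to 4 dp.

(3.0414, 5.8310, 4.2426)

L_1: Δ = A_1−P = (3.0000, -0.5000) → ‖Δ‖ = √9.2500 = 3.0414
L_2: Δ = A_2−P = (-5.0000, -3.0000) → ‖Δ‖ = √34.0000 = 5.8310
L_3: Δ = A_3−P = (3.0000, -3.0000) → ‖Δ‖ = √18.0000 = 4.2426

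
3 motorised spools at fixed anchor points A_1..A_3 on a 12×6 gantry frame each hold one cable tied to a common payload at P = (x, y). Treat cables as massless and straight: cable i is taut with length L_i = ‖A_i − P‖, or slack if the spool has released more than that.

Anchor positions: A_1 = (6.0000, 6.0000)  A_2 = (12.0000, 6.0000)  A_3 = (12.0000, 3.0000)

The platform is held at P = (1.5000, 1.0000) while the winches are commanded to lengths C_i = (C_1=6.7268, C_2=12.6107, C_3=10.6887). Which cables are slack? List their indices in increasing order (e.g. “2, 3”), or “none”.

2

cable 1: √((4.5000)²+(5.0000)²)=6.7268, C_1=6.7268: taut
cable 2: √((10.5000)²+(5.0000)²)=11.6297, C_2=12.6107: slack
cable 3: √((10.5000)²+(2.0000)²)=10.6888, C_3=10.6887: taut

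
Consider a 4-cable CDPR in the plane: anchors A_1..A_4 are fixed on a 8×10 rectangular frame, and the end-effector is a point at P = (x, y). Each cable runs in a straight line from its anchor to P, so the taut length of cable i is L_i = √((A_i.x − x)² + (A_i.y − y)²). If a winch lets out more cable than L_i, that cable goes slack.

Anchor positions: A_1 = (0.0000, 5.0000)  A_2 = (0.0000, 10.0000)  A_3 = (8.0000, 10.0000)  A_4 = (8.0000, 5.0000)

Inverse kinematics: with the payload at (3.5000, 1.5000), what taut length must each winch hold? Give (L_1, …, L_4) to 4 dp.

L_1 = √((0.0000−3.5000)² + (5.0000−1.5000)²) = 4.9497
L_2 = √((0.0000−3.5000)² + (10.0000−1.5000)²) = 9.1924
L_3 = √((8.0000−3.5000)² + (10.0000−1.5000)²) = 9.6177
L_4 = √((8.0000−3.5000)² + (5.0000−1.5000)²) = 5.7009

(4.9497, 9.1924, 9.6177, 5.7009)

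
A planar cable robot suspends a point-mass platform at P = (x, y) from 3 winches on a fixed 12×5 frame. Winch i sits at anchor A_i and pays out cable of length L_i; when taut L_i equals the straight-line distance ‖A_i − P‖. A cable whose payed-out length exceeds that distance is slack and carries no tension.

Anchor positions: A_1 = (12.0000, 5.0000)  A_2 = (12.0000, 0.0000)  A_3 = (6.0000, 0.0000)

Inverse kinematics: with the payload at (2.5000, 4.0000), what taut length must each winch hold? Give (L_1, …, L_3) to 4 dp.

L_1: Δ = A_1−P = (9.5000, 1.0000) → ‖Δ‖ = √91.2500 = 9.5525
L_2: Δ = A_2−P = (9.5000, -4.0000) → ‖Δ‖ = √106.2500 = 10.3078
L_3: Δ = A_3−P = (3.5000, -4.0000) → ‖Δ‖ = √28.2500 = 5.3151

(9.5525, 10.3078, 5.3151)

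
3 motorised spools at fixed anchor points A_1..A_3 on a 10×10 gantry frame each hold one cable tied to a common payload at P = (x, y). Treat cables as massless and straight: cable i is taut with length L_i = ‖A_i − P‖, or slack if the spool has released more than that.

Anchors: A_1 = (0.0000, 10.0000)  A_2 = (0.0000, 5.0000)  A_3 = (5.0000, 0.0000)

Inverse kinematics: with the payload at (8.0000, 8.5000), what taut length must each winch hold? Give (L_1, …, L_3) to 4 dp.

(8.1394, 8.7321, 9.0139)

L_1 = √((0.0000−8.0000)² + (10.0000−8.5000)²) = 8.1394
L_2 = √((0.0000−8.0000)² + (5.0000−8.5000)²) = 8.7321
L_3 = √((5.0000−8.0000)² + (0.0000−8.5000)²) = 9.0139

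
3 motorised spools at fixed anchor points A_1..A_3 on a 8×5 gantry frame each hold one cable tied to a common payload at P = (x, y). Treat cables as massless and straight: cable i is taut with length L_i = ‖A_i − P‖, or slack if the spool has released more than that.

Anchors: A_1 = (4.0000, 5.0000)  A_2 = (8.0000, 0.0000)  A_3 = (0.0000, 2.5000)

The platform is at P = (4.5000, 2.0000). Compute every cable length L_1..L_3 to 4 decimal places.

cable 1: Δx=-0.5000, Δy=3.0000; L_1 = √(Δx²+Δy²) = 3.0414
cable 2: Δx=3.5000, Δy=-2.0000; L_2 = √(Δx²+Δy²) = 4.0311
cable 3: Δx=-4.5000, Δy=0.5000; L_3 = √(Δx²+Δy²) = 4.5277

(3.0414, 4.0311, 4.5277)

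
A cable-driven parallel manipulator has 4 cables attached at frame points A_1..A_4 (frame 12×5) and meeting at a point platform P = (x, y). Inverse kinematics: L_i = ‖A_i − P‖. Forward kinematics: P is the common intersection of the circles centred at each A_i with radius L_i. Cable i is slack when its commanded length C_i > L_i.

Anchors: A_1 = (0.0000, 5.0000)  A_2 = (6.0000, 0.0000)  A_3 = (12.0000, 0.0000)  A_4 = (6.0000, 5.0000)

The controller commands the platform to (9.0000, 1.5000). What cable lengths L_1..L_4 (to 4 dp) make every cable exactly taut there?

(9.6566, 3.3541, 3.3541, 4.6098)

L_1 = √((0.0000−9.0000)² + (5.0000−1.5000)²) = 9.6566
L_2 = √((6.0000−9.0000)² + (0.0000−1.5000)²) = 3.3541
L_3 = √((12.0000−9.0000)² + (0.0000−1.5000)²) = 3.3541
L_4 = √((6.0000−9.0000)² + (5.0000−1.5000)²) = 4.6098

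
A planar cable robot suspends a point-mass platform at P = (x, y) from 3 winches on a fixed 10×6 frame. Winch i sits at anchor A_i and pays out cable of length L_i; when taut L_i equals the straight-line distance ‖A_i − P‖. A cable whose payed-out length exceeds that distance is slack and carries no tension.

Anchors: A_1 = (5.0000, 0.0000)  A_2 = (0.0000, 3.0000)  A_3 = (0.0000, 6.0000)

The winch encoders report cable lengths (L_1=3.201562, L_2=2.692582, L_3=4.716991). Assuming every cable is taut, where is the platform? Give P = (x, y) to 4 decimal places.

circle eqns → linear via eq_j − eq_1; set c_j = A_j·A_j − L_j²
c_1 = 25.0000+0.0000−10.2500 = 14.7500
10.0000·x − 6.0000·y = c_1−c_2 = 13.0000
10.0000·x − 12.0000·y = c_1−c_3 = 1.0000
solve first two rows → x=2.5000, y=2.0000

(2.5000, 2.0000)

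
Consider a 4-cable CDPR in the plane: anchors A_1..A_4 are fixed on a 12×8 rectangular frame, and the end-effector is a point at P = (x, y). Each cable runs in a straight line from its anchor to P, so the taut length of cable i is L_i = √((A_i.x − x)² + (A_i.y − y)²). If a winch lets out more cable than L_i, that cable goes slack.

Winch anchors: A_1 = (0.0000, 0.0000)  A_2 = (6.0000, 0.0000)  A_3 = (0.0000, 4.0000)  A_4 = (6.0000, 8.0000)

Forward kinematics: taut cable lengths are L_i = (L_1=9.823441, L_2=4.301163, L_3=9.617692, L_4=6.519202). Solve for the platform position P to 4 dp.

circle eqns → linear via eq_j − eq_1; set k_j = A_j·A_j − L_j²
k_1 = 0.0000+0.0000−96.5000 = -96.5000
-12.0000·x + 0.0000·y = k_1−k_2 = -114.0000
0.0000·x − 8.0000·y = k_1−k_3 = -20.0000
-12.0000·x − 16.0000·y = k_1−k_4 = -154.0000
solve first two rows → x=9.5000, y=2.5000
check cable 4: ‖A_4−P‖² = 42.5000 ≈ L_4² = 42.5000 ✓

(9.5000, 2.5000)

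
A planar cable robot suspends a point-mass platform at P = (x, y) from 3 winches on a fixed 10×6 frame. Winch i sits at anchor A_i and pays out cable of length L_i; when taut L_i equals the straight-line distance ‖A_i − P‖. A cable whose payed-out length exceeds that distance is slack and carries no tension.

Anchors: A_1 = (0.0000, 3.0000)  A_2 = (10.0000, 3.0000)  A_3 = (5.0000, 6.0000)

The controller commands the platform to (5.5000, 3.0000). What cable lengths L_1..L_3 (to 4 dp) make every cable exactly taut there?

(5.5000, 4.5000, 3.0414)

L_1: Δ = A_1−P = (-5.5000, 0.0000) → ‖Δ‖ = √30.2500 = 5.5000
L_2: Δ = A_2−P = (4.5000, 0.0000) → ‖Δ‖ = √20.2500 = 4.5000
L_3: Δ = A_3−P = (-0.5000, 3.0000) → ‖Δ‖ = √9.2500 = 3.0414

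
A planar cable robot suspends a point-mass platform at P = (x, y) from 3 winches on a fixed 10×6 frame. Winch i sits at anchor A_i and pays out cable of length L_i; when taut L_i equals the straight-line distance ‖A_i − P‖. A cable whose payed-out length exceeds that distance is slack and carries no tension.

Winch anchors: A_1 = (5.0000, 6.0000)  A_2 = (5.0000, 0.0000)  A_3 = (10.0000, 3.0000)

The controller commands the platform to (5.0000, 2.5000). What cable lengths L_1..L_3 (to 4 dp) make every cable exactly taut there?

L_1: Δ = A_1−P = (0.0000, 3.5000) → ‖Δ‖ = √12.2500 = 3.5000
L_2: Δ = A_2−P = (0.0000, -2.5000) → ‖Δ‖ = √6.2500 = 2.5000
L_3: Δ = A_3−P = (5.0000, 0.5000) → ‖Δ‖ = √25.2500 = 5.0249

(3.5000, 2.5000, 5.0249)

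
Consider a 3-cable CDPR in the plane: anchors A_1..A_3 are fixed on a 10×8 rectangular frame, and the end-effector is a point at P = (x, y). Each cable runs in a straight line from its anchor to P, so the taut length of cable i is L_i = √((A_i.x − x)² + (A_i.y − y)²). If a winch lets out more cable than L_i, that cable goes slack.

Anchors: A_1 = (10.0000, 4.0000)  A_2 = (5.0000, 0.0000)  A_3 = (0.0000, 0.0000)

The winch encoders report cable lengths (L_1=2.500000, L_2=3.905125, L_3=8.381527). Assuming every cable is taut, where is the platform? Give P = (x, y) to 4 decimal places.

(8.0000, 2.5000)

circle eqns → linear via eq_j − eq_1; set c_j = A_j·A_j − L_j²
c_1 = 100.0000+16.0000−6.2500 = 109.7500
10.0000·x + 8.0000·y = c_1−c_2 = 100.0000
20.0000·x + 8.0000·y = c_1−c_3 = 180.0000
solve first two rows → x=8.0000, y=2.5000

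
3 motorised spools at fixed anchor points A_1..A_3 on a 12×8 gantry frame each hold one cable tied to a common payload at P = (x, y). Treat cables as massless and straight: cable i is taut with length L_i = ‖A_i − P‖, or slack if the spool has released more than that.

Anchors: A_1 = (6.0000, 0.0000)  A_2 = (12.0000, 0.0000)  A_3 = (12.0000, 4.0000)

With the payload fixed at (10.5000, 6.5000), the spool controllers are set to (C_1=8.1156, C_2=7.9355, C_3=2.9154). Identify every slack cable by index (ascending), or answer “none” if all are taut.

cable 1: L_1 = ‖A_1−P‖ = 7.9057;  C_1 = 8.1156 → slack
cable 2: L_2 = ‖A_2−P‖ = 6.6708;  C_2 = 7.9355 → slack
cable 3: L_3 = ‖A_3−P‖ = 2.9155;  C_3 = 2.9154 → taut

1, 2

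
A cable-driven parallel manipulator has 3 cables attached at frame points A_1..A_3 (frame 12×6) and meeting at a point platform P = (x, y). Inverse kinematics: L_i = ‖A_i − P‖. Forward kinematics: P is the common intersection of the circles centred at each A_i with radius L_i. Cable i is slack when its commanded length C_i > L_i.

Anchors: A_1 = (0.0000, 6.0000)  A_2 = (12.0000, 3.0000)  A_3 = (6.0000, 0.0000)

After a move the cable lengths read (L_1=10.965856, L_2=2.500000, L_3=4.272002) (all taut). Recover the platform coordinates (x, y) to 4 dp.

(10.0000, 1.5000)

expand ‖A_i−P‖²=L_i² and subtract eq 1 (k_i ≔ ‖A_i‖²−L_i²)
k_1 = 0.0000+36.0000−120.2500 = -84.2500
eq1−eq2 → [-24.0000  6.0000]·P = -231.0000
eq1−eq3 → [-12.0000  12.0000]·P = -102.0000
2×2 solve → P = (10.0000, 1.5000)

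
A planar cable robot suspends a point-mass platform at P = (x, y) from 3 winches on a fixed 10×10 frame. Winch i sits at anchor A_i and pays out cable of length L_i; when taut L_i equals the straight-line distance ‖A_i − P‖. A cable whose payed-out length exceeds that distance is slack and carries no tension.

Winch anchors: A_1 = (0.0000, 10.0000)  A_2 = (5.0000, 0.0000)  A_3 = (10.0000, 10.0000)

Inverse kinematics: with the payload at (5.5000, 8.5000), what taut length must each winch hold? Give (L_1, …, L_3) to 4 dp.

L_1: Δ = A_1−P = (-5.5000, 1.5000) → ‖Δ‖ = √32.5000 = 5.7009
L_2: Δ = A_2−P = (-0.5000, -8.5000) → ‖Δ‖ = √72.5000 = 8.5147
L_3: Δ = A_3−P = (4.5000, 1.5000) → ‖Δ‖ = √22.5000 = 4.7434

(5.7009, 8.5147, 4.7434)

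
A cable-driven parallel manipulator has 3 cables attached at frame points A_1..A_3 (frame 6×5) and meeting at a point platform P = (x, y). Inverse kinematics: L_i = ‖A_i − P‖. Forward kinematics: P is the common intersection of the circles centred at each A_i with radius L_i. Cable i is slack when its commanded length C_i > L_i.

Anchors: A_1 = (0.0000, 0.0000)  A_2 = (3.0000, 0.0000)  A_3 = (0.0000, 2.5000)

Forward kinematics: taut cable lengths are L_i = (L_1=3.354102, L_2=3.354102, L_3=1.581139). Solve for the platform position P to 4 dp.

expand ‖A_i−P‖²=L_i² and subtract eq 1 (c_i ≔ ‖A_i‖²−L_i²)
c_1 = 0.0000+0.0000−11.2500 = -11.2500
eq1−eq2 → [-6.0000  0.0000]·P = -9.0000
eq1−eq3 → [0.0000  -5.0000]·P = -15.0000
2×2 solve → P = (1.5000, 3.0000)

(1.5000, 3.0000)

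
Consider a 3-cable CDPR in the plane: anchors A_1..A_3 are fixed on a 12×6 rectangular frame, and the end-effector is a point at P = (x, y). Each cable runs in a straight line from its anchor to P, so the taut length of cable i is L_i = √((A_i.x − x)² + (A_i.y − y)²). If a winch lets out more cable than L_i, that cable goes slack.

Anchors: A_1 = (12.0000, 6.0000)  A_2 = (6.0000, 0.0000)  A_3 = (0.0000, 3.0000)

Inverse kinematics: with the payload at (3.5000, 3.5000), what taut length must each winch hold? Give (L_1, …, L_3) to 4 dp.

L_1 = √((12.0000−3.5000)² + (6.0000−3.5000)²) = 8.8600
L_2 = √((6.0000−3.5000)² + (0.0000−3.5000)²) = 4.3012
L_3 = √((0.0000−3.5000)² + (3.0000−3.5000)²) = 3.5355

(8.8600, 4.3012, 3.5355)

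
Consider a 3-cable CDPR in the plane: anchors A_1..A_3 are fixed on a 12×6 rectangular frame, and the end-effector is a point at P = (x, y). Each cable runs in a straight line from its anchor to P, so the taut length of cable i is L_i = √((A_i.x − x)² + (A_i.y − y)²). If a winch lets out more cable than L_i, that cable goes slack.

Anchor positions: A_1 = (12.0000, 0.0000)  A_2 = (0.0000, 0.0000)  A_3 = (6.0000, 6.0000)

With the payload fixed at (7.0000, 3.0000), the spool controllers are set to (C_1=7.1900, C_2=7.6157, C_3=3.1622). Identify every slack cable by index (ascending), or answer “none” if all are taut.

1

cable 1: L_1 = ‖A_1−P‖ = 5.8310;  C_1 = 7.1900 → slack
cable 2: L_2 = ‖A_2−P‖ = 7.6158;  C_2 = 7.6157 → taut
cable 3: L_3 = ‖A_3−P‖ = 3.1623;  C_3 = 3.1622 → taut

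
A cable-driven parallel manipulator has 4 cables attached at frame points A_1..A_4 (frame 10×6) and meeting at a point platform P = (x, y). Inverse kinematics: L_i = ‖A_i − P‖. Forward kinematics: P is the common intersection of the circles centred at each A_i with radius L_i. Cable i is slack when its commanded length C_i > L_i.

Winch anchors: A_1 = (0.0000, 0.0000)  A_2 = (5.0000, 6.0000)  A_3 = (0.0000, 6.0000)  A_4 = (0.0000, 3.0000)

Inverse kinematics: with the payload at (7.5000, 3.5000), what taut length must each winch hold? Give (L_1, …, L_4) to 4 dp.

L_1 = √((0.0000−7.5000)² + (0.0000−3.5000)²) = 8.2765
L_2 = √((5.0000−7.5000)² + (6.0000−3.5000)²) = 3.5355
L_3 = √((0.0000−7.5000)² + (6.0000−3.5000)²) = 7.9057
L_4 = √((0.0000−7.5000)² + (3.0000−3.5000)²) = 7.5166

(8.2765, 3.5355, 7.9057, 7.5166)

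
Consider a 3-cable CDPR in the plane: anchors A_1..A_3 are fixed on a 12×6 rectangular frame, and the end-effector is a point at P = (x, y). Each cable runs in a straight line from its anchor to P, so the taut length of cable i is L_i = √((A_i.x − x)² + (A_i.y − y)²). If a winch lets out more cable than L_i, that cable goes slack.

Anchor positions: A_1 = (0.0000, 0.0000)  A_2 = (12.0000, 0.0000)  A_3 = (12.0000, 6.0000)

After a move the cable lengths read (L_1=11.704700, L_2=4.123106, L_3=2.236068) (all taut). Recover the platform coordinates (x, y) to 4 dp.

(11.0000, 4.0000)

circle eqns → linear via eq_j − eq_1; set c_j = A_j·A_j − L_j²
c_1 = 0.0000+0.0000−137.0000 = -137.0000
-24.0000·x + 0.0000·y = c_1−c_2 = -264.0000
-24.0000·x − 12.0000·y = c_1−c_3 = -312.0000
solve first two rows → x=11.0000, y=4.0000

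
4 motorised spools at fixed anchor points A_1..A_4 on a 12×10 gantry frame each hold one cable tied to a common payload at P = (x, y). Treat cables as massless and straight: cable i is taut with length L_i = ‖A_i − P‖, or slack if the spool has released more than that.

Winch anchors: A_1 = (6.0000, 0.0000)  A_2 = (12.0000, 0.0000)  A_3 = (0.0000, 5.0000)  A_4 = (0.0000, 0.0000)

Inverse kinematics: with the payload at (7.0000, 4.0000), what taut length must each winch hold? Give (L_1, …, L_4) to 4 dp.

(4.1231, 6.4031, 7.0711, 8.0623)

cable 1: Δx=-1.0000, Δy=-4.0000; L_1 = √(Δx²+Δy²) = 4.1231
cable 2: Δx=5.0000, Δy=-4.0000; L_2 = √(Δx²+Δy²) = 6.4031
cable 3: Δx=-7.0000, Δy=1.0000; L_3 = √(Δx²+Δy²) = 7.0711
cable 4: Δx=-7.0000, Δy=-4.0000; L_4 = √(Δx²+Δy²) = 8.0623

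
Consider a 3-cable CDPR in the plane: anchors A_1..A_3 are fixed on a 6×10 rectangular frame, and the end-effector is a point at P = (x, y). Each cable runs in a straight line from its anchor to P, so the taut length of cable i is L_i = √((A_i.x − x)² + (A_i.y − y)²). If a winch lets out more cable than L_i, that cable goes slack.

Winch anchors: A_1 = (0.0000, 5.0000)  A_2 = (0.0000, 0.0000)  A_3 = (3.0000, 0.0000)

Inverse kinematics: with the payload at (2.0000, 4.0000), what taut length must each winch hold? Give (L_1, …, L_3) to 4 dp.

cable 1: Δx=-2.0000, Δy=1.0000; L_1 = √(Δx²+Δy²) = 2.2361
cable 2: Δx=-2.0000, Δy=-4.0000; L_2 = √(Δx²+Δy²) = 4.4721
cable 3: Δx=1.0000, Δy=-4.0000; L_3 = √(Δx²+Δy²) = 4.1231

(2.2361, 4.4721, 4.1231)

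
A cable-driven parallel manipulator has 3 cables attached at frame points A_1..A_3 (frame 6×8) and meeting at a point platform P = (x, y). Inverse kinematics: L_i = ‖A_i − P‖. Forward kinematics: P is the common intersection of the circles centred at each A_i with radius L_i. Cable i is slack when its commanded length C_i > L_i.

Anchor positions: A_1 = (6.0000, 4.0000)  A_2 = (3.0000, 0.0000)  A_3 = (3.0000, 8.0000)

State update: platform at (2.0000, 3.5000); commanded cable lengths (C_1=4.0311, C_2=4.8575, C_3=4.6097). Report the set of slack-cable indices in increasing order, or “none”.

cable 1: √((4.0000)²+(0.5000)²)=4.0311, C_1=4.0311: taut
cable 2: √((1.0000)²+(-3.5000)²)=3.6401, C_2=4.8575: slack
cable 3: √((1.0000)²+(4.5000)²)=4.6098, C_3=4.6097: taut

2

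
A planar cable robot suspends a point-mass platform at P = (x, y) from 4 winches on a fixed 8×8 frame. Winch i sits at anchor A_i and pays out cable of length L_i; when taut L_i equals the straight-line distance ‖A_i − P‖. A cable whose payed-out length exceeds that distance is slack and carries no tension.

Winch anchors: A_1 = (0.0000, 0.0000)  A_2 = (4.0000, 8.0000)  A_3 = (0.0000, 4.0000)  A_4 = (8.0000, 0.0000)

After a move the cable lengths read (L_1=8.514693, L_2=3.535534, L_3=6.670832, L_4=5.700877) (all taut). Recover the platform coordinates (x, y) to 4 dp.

(6.5000, 5.5000)

circle eqns → linear via eq_j − eq_1; set q_j = A_j·A_j − L_j²
q_1 = 0.0000+0.0000−72.5000 = -72.5000
-8.0000·x − 16.0000·y = q_1−q_2 = -140.0000
0.0000·x − 8.0000·y = q_1−q_3 = -44.0000
-16.0000·x + 0.0000·y = q_1−q_4 = -104.0000
solve first two rows → x=6.5000, y=5.5000
check cable 4: ‖A_4−P‖² = 32.5000 ≈ L_4² = 32.5000 ✓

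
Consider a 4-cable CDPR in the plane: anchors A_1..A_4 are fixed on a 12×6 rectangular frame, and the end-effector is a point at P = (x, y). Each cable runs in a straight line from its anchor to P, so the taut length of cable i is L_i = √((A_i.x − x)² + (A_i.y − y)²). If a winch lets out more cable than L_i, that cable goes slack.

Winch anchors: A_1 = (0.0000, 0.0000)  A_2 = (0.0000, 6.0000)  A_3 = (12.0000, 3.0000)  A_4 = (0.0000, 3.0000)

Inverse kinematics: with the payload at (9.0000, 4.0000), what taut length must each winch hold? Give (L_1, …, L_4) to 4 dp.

cable 1: Δx=-9.0000, Δy=-4.0000; L_1 = √(Δx²+Δy²) = 9.8489
cable 2: Δx=-9.0000, Δy=2.0000; L_2 = √(Δx²+Δy²) = 9.2195
cable 3: Δx=3.0000, Δy=-1.0000; L_3 = √(Δx²+Δy²) = 3.1623
cable 4: Δx=-9.0000, Δy=-1.0000; L_4 = √(Δx²+Δy²) = 9.0554

(9.8489, 9.2195, 3.1623, 9.0554)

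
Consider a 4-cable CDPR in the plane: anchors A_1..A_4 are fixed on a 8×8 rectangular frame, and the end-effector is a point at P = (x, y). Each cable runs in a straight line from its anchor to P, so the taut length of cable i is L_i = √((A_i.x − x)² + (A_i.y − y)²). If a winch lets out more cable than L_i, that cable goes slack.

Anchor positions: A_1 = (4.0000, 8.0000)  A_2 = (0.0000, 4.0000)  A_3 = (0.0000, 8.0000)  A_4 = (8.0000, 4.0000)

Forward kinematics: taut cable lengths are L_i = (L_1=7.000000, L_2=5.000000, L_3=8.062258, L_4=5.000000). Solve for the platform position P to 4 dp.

circle eqns → linear via eq_j − eq_1; set k_j = A_j·A_j − L_j²
k_1 = 16.0000+64.0000−49.0000 = 31.0000
8.0000·x + 8.0000·y = k_1−k_2 = 40.0000
8.0000·x + 0.0000·y = k_1−k_3 = 32.0000
-8.0000·x + 8.0000·y = k_1−k_4 = -24.0000
solve first two rows → x=4.0000, y=1.0000
check cable 4: ‖A_4−P‖² = 25.0000 ≈ L_4² = 25.0000 ✓

(4.0000, 1.0000)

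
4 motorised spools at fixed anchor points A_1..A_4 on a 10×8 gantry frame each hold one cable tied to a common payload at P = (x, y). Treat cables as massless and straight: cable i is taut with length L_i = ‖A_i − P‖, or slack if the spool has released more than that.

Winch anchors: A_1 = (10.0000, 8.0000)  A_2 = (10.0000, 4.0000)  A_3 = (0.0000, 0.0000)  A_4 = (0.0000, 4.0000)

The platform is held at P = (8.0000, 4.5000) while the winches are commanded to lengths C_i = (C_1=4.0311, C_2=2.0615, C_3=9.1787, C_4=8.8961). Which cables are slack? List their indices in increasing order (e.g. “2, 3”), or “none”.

i=1: geometric 4.0311 vs commanded 4.0311 ⇒ taut
i=2: geometric 2.0616 vs commanded 2.0615 ⇒ taut
i=3: geometric 9.1788 vs commanded 9.1787 ⇒ taut
i=4: geometric 8.0156 vs commanded 8.8961 ⇒ slack

4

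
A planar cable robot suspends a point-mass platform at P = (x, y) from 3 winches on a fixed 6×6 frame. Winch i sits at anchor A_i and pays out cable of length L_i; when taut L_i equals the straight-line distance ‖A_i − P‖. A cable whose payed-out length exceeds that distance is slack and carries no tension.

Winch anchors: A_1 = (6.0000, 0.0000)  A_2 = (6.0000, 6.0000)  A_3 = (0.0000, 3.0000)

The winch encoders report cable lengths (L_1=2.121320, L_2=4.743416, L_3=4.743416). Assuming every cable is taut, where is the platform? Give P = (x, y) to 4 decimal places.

(4.5000, 1.5000)

circle eqns → linear via eq_j − eq_1; set q_j = A_j·A_j − L_j²
q_1 = 36.0000+0.0000−4.5000 = 31.5000
0.0000·x − 12.0000·y = q_1−q_2 = -18.0000
12.0000·x − 6.0000·y = q_1−q_3 = 45.0000
solve first two rows → x=4.5000, y=1.5000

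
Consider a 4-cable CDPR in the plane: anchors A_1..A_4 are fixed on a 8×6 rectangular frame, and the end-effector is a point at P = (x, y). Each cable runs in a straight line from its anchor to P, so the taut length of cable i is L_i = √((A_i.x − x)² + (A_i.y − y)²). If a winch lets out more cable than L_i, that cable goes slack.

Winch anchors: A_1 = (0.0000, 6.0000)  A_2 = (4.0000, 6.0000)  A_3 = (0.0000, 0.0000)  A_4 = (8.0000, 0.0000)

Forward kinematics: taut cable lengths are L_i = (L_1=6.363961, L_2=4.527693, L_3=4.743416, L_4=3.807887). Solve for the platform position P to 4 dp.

(4.5000, 1.5000)

each cable: (A_i−P)·(A_i−P) = L_i²; let k_i = ‖A_i‖²−L_i²
k_1 = 0.0000+36.0000−40.5000 = -4.5000
row 1: -8.0000x + 0.0000y = -36.0000  (k_2=31.5000)
row 2: 0.0000x + 12.0000y = 18.0000  (k_3=-22.5000)
row 3: -16.0000x + 12.0000y = -54.0000  (k_4=49.5000)
Cramer on rows 1–2 → x = 4.5000, y = 1.5000
check cable 4: ‖A_4−P‖² = 14.5000 ≈ L_4² = 14.5000 ✓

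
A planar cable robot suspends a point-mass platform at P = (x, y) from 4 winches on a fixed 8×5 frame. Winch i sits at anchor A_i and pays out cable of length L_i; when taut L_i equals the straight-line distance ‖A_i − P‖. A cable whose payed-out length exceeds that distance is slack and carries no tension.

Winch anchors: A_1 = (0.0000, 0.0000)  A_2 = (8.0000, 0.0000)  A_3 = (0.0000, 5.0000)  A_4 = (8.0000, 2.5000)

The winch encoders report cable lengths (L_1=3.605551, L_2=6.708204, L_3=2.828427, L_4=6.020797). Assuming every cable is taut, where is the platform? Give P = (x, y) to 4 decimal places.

circle eqns → linear via eq_j − eq_1; set c_j = A_j·A_j − L_j²
c_1 = 0.0000+0.0000−13.0000 = -13.0000
-16.0000·x + 0.0000·y = c_1−c_2 = -32.0000
0.0000·x − 10.0000·y = c_1−c_3 = -30.0000
-16.0000·x − 5.0000·y = c_1−c_4 = -47.0000
solve first two rows → x=2.0000, y=3.0000
check cable 4: ‖A_4−P‖² = 36.2500 ≈ L_4² = 36.2500 ✓

(2.0000, 3.0000)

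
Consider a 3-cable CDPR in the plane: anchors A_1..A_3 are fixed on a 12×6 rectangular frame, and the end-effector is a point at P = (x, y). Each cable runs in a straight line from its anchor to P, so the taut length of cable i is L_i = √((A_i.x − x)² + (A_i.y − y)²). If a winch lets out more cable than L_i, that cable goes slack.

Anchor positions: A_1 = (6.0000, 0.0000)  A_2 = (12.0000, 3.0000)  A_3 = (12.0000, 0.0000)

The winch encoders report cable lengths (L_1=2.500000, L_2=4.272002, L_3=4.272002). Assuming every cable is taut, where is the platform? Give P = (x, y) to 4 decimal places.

(8.0000, 1.5000)

expand ‖A_i−P‖²=L_i² and subtract eq 1 (q_i ≔ ‖A_i‖²−L_i²)
q_1 = 36.0000+0.0000−6.2500 = 29.7500
eq1−eq2 → [-12.0000  -6.0000]·P = -105.0000
eq1−eq3 → [-12.0000  0.0000]·P = -96.0000
2×2 solve → P = (8.0000, 1.5000)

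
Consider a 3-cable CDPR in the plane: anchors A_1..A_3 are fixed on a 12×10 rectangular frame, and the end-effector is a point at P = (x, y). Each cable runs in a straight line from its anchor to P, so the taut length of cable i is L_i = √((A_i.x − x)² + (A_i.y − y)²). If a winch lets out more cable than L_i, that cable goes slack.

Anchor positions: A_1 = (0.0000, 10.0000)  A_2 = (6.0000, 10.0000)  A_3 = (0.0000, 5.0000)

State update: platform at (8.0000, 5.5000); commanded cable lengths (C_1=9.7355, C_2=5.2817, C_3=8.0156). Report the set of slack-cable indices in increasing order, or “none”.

cable 1: √((-8.0000)²+(4.5000)²)=9.1788, C_1=9.7355: slack
cable 2: √((-2.0000)²+(4.5000)²)=4.9244, C_2=5.2817: slack
cable 3: √((-8.0000)²+(-0.5000)²)=8.0156, C_3=8.0156: taut

1, 2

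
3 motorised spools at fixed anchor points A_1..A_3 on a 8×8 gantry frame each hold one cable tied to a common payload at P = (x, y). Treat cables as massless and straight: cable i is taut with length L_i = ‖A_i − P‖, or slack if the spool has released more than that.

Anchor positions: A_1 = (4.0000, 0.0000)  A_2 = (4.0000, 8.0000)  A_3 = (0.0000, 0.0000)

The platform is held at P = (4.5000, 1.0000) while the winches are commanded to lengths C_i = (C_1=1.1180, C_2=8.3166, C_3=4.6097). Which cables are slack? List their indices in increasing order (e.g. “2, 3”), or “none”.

cable 1: L_1 = ‖A_1−P‖ = 1.1180;  C_1 = 1.1180 → taut
cable 2: L_2 = ‖A_2−P‖ = 7.0178;  C_2 = 8.3166 → slack
cable 3: L_3 = ‖A_3−P‖ = 4.6098;  C_3 = 4.6097 → taut

2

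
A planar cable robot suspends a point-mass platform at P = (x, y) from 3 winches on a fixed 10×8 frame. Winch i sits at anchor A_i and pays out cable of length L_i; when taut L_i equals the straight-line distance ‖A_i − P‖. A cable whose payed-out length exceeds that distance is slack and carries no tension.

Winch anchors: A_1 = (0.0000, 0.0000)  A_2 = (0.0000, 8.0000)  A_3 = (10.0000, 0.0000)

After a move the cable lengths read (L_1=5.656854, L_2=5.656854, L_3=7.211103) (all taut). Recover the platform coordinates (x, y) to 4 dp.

circle eqns → linear via eq_j − eq_1; set q_j = A_j·A_j − L_j²
q_1 = 0.0000+0.0000−32.0000 = -32.0000
0.0000·x − 16.0000·y = q_1−q_2 = -64.0000
-20.0000·x + 0.0000·y = q_1−q_3 = -80.0000
solve first two rows → x=4.0000, y=4.0000

(4.0000, 4.0000)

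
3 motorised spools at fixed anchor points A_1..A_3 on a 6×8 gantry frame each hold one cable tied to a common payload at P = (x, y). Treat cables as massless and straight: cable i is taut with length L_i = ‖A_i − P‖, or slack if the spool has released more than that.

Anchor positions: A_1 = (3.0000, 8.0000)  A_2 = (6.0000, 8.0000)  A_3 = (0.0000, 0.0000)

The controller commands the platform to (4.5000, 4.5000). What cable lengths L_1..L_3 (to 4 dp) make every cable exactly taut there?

(3.8079, 3.8079, 6.3640)

L_1: Δ = A_1−P = (-1.5000, 3.5000) → ‖Δ‖ = √14.5000 = 3.8079
L_2: Δ = A_2−P = (1.5000, 3.5000) → ‖Δ‖ = √14.5000 = 3.8079
L_3: Δ = A_3−P = (-4.5000, -4.5000) → ‖Δ‖ = √40.5000 = 6.3640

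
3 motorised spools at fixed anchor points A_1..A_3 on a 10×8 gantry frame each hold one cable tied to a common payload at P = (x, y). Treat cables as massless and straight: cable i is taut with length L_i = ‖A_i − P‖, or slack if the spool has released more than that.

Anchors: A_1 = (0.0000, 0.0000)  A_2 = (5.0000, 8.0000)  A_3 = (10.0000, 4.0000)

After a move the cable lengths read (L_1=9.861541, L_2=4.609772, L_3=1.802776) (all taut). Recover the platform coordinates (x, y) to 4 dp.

(8.5000, 5.0000)

expand ‖A_i−P‖²=L_i² and subtract eq 1 (k_i ≔ ‖A_i‖²−L_i²)
k_1 = 0.0000+0.0000−97.2500 = -97.2500
eq1−eq2 → [-10.0000  -16.0000]·P = -165.0000
eq1−eq3 → [-20.0000  -8.0000]·P = -210.0000
2×2 solve → P = (8.5000, 5.0000)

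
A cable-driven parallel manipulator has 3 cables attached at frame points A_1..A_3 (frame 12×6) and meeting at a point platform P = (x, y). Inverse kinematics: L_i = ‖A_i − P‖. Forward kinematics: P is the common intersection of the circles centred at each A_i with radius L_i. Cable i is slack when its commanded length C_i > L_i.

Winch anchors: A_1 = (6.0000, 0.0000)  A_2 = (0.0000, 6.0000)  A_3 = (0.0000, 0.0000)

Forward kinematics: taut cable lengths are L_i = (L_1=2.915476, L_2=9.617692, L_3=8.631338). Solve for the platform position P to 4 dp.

(8.5000, 1.5000)

each cable: (A_i−P)·(A_i−P) = L_i²; let q_i = ‖A_i‖²−L_i²
q_1 = 36.0000+0.0000−8.5000 = 27.5000
row 1: 12.0000x − 12.0000y = 84.0000  (q_2=-56.5000)
row 2: 12.0000x + 0.0000y = 102.0000  (q_3=-74.5000)
Cramer on rows 1–2 → x = 8.5000, y = 1.5000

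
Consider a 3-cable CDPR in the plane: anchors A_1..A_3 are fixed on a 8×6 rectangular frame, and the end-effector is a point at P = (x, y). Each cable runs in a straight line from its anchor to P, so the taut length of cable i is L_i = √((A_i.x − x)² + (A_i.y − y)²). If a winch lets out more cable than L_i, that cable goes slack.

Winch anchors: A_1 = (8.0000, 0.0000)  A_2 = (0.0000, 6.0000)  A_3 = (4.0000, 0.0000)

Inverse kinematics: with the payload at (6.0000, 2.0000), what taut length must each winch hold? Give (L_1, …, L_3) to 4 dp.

cable 1: Δx=2.0000, Δy=-2.0000; L_1 = √(Δx²+Δy²) = 2.8284
cable 2: Δx=-6.0000, Δy=4.0000; L_2 = √(Δx²+Δy²) = 7.2111
cable 3: Δx=-2.0000, Δy=-2.0000; L_3 = √(Δx²+Δy²) = 2.8284

(2.8284, 7.2111, 2.8284)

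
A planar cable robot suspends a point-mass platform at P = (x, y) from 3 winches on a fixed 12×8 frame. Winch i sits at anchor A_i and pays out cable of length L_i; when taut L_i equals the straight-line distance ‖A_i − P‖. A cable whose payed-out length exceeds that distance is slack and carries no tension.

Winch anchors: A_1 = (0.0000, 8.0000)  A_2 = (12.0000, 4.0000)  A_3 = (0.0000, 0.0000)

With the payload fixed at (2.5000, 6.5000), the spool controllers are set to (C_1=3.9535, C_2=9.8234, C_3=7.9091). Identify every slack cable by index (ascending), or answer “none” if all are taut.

cable 1: L_1 = ‖A_1−P‖ = 2.9155;  C_1 = 3.9535 → slack
cable 2: L_2 = ‖A_2−P‖ = 9.8234;  C_2 = 9.8234 → taut
cable 3: L_3 = ‖A_3−P‖ = 6.9642;  C_3 = 7.9091 → slack

1, 3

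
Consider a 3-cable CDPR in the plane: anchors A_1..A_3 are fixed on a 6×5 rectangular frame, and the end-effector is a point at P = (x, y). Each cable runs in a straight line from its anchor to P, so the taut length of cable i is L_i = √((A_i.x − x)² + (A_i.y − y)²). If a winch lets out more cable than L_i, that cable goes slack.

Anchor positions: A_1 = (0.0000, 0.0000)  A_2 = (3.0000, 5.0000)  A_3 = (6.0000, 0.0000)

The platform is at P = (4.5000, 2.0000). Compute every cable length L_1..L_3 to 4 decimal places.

L_1 = √((0.0000−4.5000)² + (0.0000−2.0000)²) = 4.9244
L_2 = √((3.0000−4.5000)² + (5.0000−2.0000)²) = 3.3541
L_3 = √((6.0000−4.5000)² + (0.0000−2.0000)²) = 2.5000

(4.9244, 3.3541, 2.5000)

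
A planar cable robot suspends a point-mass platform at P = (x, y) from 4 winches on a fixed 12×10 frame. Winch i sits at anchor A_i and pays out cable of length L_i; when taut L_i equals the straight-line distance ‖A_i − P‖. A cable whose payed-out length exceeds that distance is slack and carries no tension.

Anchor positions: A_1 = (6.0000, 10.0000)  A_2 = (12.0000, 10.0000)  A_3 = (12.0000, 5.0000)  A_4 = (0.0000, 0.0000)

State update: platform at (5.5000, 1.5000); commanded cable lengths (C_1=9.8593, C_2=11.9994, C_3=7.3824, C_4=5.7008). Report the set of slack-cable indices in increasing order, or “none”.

cable 1: L_1 = ‖A_1−P‖ = 8.5147;  C_1 = 9.8593 → slack
cable 2: L_2 = ‖A_2−P‖ = 10.7005;  C_2 = 11.9994 → slack
cable 3: L_3 = ‖A_3−P‖ = 7.3824;  C_3 = 7.3824 → taut
cable 4: L_4 = ‖A_4−P‖ = 5.7009;  C_4 = 5.7008 → taut

1, 2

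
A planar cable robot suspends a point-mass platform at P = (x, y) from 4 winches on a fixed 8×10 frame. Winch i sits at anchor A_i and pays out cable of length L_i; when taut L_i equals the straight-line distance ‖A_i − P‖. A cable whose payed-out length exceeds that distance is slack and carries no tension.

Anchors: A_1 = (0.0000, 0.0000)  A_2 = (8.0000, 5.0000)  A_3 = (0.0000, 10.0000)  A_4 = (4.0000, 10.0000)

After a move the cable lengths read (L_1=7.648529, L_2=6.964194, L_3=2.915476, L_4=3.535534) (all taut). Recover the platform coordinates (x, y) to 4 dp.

each cable: (A_i−P)·(A_i−P) = L_i²; let k_i = ‖A_i‖²−L_i²
k_1 = 0.0000+0.0000−58.5000 = -58.5000
row 1: -16.0000x − 10.0000y = -99.0000  (k_2=40.5000)
row 2: 0.0000x − 20.0000y = -150.0000  (k_3=91.5000)
row 3: -8.0000x − 20.0000y = -162.0000  (k_4=103.5000)
Cramer on rows 1–2 → x = 1.5000, y = 7.5000
check cable 4: ‖A_4−P‖² = 12.5000 ≈ L_4² = 12.5000 ✓

(1.5000, 7.5000)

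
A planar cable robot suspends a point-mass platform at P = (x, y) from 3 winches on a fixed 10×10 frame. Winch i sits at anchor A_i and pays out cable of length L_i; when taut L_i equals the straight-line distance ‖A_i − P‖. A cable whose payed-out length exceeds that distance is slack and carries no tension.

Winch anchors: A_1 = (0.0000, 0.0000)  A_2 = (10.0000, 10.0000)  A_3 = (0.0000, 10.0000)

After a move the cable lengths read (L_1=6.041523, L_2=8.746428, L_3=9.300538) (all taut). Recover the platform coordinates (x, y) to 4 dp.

(5.5000, 2.5000)

circle eqns → linear via eq_j − eq_1; set k_j = A_j·A_j − L_j²
k_1 = 0.0000+0.0000−36.5000 = -36.5000
-20.0000·x − 20.0000·y = k_1−k_2 = -160.0000
0.0000·x − 20.0000·y = k_1−k_3 = -50.0000
solve first two rows → x=5.5000, y=2.5000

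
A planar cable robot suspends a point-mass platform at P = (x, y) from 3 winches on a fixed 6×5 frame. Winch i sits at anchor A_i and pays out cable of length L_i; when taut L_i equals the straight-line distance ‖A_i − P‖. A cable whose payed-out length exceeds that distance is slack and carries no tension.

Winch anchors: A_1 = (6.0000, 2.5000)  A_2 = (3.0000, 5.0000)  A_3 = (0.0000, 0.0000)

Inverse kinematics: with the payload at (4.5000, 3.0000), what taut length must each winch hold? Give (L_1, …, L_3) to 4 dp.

(1.5811, 2.5000, 5.4083)

L_1: Δ = A_1−P = (1.5000, -0.5000) → ‖Δ‖ = √2.5000 = 1.5811
L_2: Δ = A_2−P = (-1.5000, 2.0000) → ‖Δ‖ = √6.2500 = 2.5000
L_3: Δ = A_3−P = (-4.5000, -3.0000) → ‖Δ‖ = √29.2500 = 5.4083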